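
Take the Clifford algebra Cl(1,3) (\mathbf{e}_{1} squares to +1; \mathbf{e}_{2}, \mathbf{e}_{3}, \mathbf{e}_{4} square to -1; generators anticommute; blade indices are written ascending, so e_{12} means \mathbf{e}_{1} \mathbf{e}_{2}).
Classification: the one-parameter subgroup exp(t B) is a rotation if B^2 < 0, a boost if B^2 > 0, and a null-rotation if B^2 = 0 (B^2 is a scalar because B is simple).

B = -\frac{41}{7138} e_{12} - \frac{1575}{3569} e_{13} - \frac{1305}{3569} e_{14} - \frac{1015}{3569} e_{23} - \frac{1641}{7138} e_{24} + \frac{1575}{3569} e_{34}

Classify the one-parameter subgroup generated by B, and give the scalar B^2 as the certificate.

B^2 term by term: the squares give (-\frac{41}{7138})^2*(e_{12})^2 + (-\frac{1575}{3569})^2*(e_{13})^2 + (-\frac{1305}{3569})^2*(e_{14})^2 + (-\frac{1015}{3569})^2*(e_{23})^2 + (-\frac{1641}{7138})^2*(e_{24})^2 + (\frac{1575}{3569})^2*(e_{34})^2 = \frac{1681}{50951044}*(+1) + \frac{2480625}{12737761}*(+1) + \frac{1703025}{12737761}*(+1) + \frac{1030225}{12737761}*(-1) + \frac{2692881}{50951044}*(-1) + \frac{2480625}{12737761}*(-1) = 0 (each basis 2-blade squares to minus the product of its generators' squares); cross terms between blades sharing an index anticommute and cancel; the commuting (index-disjoint) pairs give grade-4 terms 2*c*c'*(blade product), which cancel blade by blade — e_{1234}: -\frac{64575}{12737761} - \frac{2584575}{12737761} + \frac{2649150}{12737761} = 0 — confirming B is simple. So B^2 = 0.
Answer: null-rotation, certificate B^2 = 0. Key observation: B^2 = 0 is a conjugation invariant, so its sign decides the class regardless of the surface form of B.


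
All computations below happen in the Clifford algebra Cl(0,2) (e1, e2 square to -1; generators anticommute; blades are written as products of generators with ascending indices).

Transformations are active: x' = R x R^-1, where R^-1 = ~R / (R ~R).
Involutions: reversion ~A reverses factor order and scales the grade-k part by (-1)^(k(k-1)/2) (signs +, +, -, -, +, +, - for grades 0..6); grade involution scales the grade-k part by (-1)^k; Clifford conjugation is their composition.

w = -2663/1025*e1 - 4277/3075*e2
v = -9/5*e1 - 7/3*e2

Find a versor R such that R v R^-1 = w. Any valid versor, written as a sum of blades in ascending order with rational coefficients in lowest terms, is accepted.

R = v + w = -4508/1025*e1 - 11452/3075*e2 works: the equal norms (-1954/225) guarantee its sandwich swaps v into w.
Answer: -4508/1025*e1 - 11452/3075*e2


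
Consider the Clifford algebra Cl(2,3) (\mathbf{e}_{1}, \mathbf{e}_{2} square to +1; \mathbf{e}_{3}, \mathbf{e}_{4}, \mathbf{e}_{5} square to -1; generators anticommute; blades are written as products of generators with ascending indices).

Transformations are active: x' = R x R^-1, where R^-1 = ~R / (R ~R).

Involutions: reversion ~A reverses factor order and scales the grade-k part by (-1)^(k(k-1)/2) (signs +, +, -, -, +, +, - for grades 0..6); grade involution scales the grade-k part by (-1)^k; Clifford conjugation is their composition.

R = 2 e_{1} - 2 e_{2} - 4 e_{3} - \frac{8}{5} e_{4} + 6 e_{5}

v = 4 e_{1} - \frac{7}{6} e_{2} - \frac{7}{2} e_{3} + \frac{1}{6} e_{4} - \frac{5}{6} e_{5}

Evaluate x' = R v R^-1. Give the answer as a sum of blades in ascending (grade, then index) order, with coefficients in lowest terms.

~R = 2 e_{1} - 2 e_{2} - 4 e_{3} - \frac{8}{5} e_{4} + 6 e_{5}, and R ~R = -\frac{1164}{25}, so R^-1 = ~R / (-\frac{1164}{25}).
R v = \frac{8}{5} + \frac{17}{3} e_{1} e_{2} + 9 e_{1} e_{3} + \frac{101}{15} e_{1} e_{4} - \frac{77}{3} e_{1} e_{5} + \frac{7}{3} e_{2} e_{3} - \frac{11}{5} e_{2} e_{4} + \frac{26}{3} e_{2} e_{5} - \frac{94}{15} e_{3} e_{4} + \frac{73}{3} e_{3} e_{5} + \frac{1}{3} e_{4} e_{5}
Answer: -\frac{1204}{291} e_{1} + \frac{253}{194} e_{2} + \frac{2197}{582} e_{3} - \frac{11}{194} e_{4} + \frac{245}{582} e_{5}


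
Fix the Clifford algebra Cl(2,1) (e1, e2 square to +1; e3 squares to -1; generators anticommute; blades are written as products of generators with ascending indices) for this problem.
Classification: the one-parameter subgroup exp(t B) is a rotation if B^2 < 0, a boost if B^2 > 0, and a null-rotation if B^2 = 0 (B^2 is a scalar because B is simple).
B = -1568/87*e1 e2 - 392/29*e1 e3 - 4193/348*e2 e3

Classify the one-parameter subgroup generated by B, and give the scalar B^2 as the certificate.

B^2 term by term: the squares give (-1568/87)^2*(e1 e2)^2 + (-392/29)^2*(e1 e3)^2 + (-4193/348)^2*(e2 e3)^2 = 2458624/7569*(-1) + 153664/841*(+1) + 17581249/121104*(+1) = 49/16 (each basis 2-blade squares to minus the product of its generators' squares); cross terms between blades sharing an index anticommute and cancel. So B^2 = 49/16.
Answer: boost, certificate B^2 = 49/16. Because 49/16 is invariant under every versor sandwich, the classification follows from its sign alone.


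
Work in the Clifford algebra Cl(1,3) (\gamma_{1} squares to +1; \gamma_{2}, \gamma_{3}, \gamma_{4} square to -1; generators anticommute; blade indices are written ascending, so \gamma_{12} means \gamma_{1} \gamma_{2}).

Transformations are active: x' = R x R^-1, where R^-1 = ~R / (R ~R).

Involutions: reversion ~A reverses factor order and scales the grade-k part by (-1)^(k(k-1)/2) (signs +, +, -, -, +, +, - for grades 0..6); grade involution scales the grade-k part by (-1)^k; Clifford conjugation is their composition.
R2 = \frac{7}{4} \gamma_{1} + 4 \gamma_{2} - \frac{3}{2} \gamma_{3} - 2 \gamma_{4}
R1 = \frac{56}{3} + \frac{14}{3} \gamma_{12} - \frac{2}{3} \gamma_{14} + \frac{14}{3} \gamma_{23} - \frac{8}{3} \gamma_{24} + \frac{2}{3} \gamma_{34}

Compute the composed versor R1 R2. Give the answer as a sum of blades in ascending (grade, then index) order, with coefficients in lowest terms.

Distribute over the terms of R2 (each basis-blade product reordered to ascending indices, repeated generators contracted through their squares):
R1 (\frac{7}{4} \gamma_{1}) = \frac{98}{3} \gamma_{1} - \frac{49}{6} \gamma_{2} + \frac{7}{6} \gamma_{4} + \frac{49}{6} \gamma_{123} - \frac{14}{3} \gamma_{124} + \frac{7}{6} \gamma_{134}
R1 (4 \gamma_{2}) = -\frac{56}{3} \gamma_{1} + \frac{224}{3} \gamma_{2} + \frac{56}{3} \gamma_{3} - \frac{32}{3} \gamma_{4} + \frac{8}{3} \gamma_{124} + \frac{8}{3} \gamma_{234}
R1 (-\frac{3}{2} \gamma_{3}) = 7 \gamma_{2} - 28 \gamma_{3} - \gamma_{4} - 7 \gamma_{123} - \gamma_{134} - 4 \gamma_{234}
R1 (-2 \gamma_{4}) = -\frac{4}{3} \gamma_{1} - \frac{16}{3} \gamma_{2} + \frac{4}{3} \gamma_{3} - \frac{112}{3} \gamma_{4} - \frac{28}{3} \gamma_{124} - \frac{28}{3} \gamma_{234}
Summing the partial products and collecting blades:
Answer: \frac{38}{3} \gamma_{1} + \frac{409}{6} \gamma_{2} - 8 \gamma_{3} - \frac{287}{6} \gamma_{4} + \frac{7}{6} \gamma_{123} - \frac{34}{3} \gamma_{124} + \frac{1}{6} \gamma_{134} - \frac{32}{3} \gamma_{234}


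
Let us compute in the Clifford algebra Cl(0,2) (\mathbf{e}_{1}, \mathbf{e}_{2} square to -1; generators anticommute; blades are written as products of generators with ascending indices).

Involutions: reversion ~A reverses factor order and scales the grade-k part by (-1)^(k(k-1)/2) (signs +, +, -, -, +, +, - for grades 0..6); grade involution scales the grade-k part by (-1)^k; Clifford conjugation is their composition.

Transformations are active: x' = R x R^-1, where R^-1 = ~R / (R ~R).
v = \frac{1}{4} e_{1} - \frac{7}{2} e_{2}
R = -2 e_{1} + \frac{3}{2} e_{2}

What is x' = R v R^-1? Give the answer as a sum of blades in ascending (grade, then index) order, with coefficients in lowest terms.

~R = -2 e_{1} + \frac{3}{2} e_{2}, and R ~R = -\frac{25}{4}, so R^-1 = ~R / (-\frac{25}{4}).
R v = \frac{23}{4} + \frac{53}{8} e_{1} e_{2}
Answer: \frac{343}{100} e_{1} + \frac{37}{50} e_{2}


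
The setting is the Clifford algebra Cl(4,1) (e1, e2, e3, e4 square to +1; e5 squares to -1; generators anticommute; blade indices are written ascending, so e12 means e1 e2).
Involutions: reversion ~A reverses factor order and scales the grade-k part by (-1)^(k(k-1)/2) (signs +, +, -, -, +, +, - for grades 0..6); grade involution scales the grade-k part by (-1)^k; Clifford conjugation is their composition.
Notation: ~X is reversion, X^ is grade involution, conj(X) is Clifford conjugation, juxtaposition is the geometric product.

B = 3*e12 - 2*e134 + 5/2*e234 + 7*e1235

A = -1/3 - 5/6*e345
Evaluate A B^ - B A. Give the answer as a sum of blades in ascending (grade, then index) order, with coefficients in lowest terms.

first term: -e12 - 5/3*e15 + 25/12*e25 + 35/6*e124 - 2/3*e134 + 5/6*e234 - 7/3*e1235 - 5/2*e12345
second term: -e12 - 5/3*e15 + 25/12*e25 + 35/6*e124 + 2/3*e134 - 5/6*e234 - 7/3*e1235 - 5/2*e12345
Answer: -4/3*e134 + 5/3*e234


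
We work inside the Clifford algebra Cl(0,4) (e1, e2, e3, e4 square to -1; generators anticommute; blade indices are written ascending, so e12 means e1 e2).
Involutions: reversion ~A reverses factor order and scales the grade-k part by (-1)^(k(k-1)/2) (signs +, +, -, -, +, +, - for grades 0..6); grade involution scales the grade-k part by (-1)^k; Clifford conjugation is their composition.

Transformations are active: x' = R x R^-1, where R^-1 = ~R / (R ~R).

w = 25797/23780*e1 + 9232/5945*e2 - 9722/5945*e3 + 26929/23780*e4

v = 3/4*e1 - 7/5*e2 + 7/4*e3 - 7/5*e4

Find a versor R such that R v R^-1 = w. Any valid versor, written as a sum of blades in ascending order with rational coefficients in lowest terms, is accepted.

Sketch: the shared square -1509/200 makes R = v + w = 10908/5945*e1 + 909/5945*e2 + 2727/23780*e3 - 6363/23780*e4 the natural versor; its sandwich fixes that direction, negates (v - w)/2, and sends v to w.
Answer: 10908/5945*e1 + 909/5945*e2 + 2727/23780*e3 - 6363/23780*e4


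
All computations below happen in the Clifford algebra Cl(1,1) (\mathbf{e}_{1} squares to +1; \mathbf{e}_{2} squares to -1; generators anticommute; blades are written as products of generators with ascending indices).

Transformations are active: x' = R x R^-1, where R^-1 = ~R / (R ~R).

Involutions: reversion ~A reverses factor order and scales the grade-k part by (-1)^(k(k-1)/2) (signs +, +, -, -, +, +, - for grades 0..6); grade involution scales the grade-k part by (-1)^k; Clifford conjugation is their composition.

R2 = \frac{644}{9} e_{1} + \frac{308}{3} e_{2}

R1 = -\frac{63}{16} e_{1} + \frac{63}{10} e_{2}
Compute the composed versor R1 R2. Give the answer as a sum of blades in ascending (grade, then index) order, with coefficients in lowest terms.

Distribute over the terms of R1 (each basis-blade product reordered to ascending indices, repeated generators contracted through their squares):
(-\frac{63}{16} e_{1}) R2 = -\frac{1127}{4} - \frac{1617}{4} e_{1} e_{2}
(\frac{63}{10} e_{2}) R2 = -\frac{3234}{5} - \frac{2254}{5} e_{1} e_{2}
Summing the partial products and collecting blades:
Answer: -\frac{18571}{20} - \frac{17101}{20} e_{1} e_{2}


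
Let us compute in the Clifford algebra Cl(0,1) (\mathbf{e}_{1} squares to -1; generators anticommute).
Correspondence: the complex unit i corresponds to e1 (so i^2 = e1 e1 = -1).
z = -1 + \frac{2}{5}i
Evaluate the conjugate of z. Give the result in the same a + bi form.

In blades: z = -1 + \frac{2}{5} e_{1}.
Conjugation here is Clifford conjugation: the scalar is fixed and the grade-1 and grade-2 blades all flip sign, giving -1 - \frac{2}{5} e_{1}; translating back:
Answer: -1 - \frac{2}{5}i


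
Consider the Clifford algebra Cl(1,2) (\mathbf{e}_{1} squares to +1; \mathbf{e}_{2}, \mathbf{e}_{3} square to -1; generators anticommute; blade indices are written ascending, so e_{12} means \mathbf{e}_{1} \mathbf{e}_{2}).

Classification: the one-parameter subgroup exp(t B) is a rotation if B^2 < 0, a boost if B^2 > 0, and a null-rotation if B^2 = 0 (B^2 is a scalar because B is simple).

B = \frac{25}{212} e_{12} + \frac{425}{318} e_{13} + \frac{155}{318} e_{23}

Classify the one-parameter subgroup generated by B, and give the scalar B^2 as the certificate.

B^2 term by term: the squares give (\frac{25}{212})^2*(e_{12})^2 + (\frac{425}{318})^2*(e_{13})^2 + (\frac{155}{318})^2*(e_{23})^2 = \frac{625}{44944}*(+1) + \frac{180625}{101124}*(+1) + \frac{24025}{101124}*(-1) = \frac{25}{16} (each basis 2-blade squares to minus the product of its generators' squares); cross terms between blades sharing an index anticommute and cancel. So B^2 = \frac{25}{16}.
Answer: boost, certificate B^2 = \frac{25}{16}. Because \frac{25}{16} is invariant under every versor sandwich, the classification follows from its sign alone.


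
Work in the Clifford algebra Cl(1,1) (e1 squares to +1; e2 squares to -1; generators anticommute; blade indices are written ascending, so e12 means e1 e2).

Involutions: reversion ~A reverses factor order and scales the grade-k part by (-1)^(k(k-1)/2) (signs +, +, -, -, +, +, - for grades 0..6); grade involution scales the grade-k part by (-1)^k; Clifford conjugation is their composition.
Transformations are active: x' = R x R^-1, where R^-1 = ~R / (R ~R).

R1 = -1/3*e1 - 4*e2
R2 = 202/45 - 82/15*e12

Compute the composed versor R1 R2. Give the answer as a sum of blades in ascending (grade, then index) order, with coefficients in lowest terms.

Distribute over the terms of R1 (each basis-blade product reordered to ascending indices, repeated generators contracted through their squares):
(-1/3*e1) R2 = -202/135*e1 + 82/45*e2
(-4*e2) R2 = 328/15*e1 - 808/45*e2
Summing the partial products and collecting blades:
Answer: 550/27*e1 - 242/15*e2


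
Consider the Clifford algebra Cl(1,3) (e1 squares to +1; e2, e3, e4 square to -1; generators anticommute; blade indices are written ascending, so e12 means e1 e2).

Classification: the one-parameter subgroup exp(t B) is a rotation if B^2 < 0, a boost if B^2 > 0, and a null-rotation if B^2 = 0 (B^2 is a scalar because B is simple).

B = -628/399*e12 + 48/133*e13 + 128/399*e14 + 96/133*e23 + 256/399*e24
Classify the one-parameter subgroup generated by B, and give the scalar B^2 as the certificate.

B^2 term by term: the squares give (-628/399)^2*(e12)^2 + (48/133)^2*(e13)^2 + (128/399)^2*(e14)^2 + (96/133)^2*(e23)^2 + (256/399)^2*(e24)^2 = 394384/159201*(+1) + 2304/17689*(+1) + 16384/159201*(+1) + 9216/17689*(-1) + 65536/159201*(-1) = 16/9 (each basis 2-blade squares to minus the product of its generators' squares); cross terms between blades sharing an index anticommute and cancel; the commuting (index-disjoint) pairs give grade-4 terms 2*c*c'*(blade product), which cancel blade by blade — e1234: -8192/17689 + 8192/17689 = 0 — confirming B is simple. So B^2 = 16/9.
Answer: boost, certificate B^2 = 16/9. Why this suffices: the scalar 16/9 survives any versor conjugation, so its sign alone determines the class however B is presented.


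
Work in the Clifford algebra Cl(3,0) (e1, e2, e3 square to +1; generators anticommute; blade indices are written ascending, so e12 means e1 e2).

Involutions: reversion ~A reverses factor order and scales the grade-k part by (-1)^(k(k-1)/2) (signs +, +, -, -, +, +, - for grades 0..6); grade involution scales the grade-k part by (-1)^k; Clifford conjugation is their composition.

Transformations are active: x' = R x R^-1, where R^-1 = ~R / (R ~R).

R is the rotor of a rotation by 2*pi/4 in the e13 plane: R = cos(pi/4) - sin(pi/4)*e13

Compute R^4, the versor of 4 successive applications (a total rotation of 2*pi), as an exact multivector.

Rotor phase runs at HALF the rotation angle; powers of one rotor simply add phase, so after 4 steps in e13 the phase is 4*pi/4 = pi and R^4 = cos(pi) - sin(pi)*e13.
cos(pi) = -1 and sin(pi) = 0, so R^4 = -1. The total rotation 2*pi is 1 full turn, so every vector returns to itself, yet the rotor is -1, on the OTHER sheet of the double cover (an odd number of 2*pi turns).
Answer: -1


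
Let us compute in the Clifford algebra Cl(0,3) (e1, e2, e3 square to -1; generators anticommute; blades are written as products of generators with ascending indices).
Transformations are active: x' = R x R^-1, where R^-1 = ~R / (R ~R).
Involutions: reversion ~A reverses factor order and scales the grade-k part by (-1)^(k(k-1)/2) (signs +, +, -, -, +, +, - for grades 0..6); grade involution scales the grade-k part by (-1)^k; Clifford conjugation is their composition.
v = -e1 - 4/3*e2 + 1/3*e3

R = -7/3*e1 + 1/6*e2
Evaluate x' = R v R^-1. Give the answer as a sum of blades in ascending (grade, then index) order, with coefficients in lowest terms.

~R = -7/3*e1 + 1/6*e2, and R ~R = -197/36, so R^-1 = ~R / (-197/36).
R v = -19/9 + 59/18*e1 e2 - 7/9*e1 e3 + 1/18*e2 e3
Answer: -473/591*e1 + 288/197*e2 - 1/3*e3


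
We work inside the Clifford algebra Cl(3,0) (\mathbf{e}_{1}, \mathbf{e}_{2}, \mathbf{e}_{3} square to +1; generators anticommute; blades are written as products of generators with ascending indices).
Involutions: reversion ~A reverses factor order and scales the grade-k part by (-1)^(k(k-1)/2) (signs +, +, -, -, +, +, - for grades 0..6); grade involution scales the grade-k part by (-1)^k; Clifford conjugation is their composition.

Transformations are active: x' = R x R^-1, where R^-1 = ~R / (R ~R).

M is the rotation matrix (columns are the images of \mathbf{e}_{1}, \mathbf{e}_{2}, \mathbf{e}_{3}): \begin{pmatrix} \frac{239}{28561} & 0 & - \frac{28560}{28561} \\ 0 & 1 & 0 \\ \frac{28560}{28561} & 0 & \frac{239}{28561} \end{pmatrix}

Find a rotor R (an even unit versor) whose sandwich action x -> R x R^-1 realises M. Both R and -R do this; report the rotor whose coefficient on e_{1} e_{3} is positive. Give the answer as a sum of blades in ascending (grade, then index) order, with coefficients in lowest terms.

Method: write R = a + b12*e_{1} e_{2} + b13*e_{1} e_{3} + b23*e_{2} e_{3} with a^2 + b12^2 + b13^2 + b23^2 = 1 (so R^-1 = ~R). Expanding the columns R e_j ~R gives tr M = 4a^2 - 1 and, from the antisymmetric part, M21 - M12 = -4a*b12, M13 - M31 = 4a*b13, M32 - M23 = -4a*b23.
Here tr M = \frac{29039}{28561}, so a^2 = (1 + tr M)/4 = \frac{14400}{28561} and a = ±\frac{120}{169}. Taking a = \frac{120}{169}: M21 - M12 = 0, M13 - M31 = -\frac{57120}{28561}, M32 - M23 = 0, giving b12 = 0, b13 = -\frac{119}{169}, b23 = 0, i.e. R = \frac{120}{169} - \frac{119}{169} e_{1} e_{3}.
Its e_{1} e_{3} coefficient is negative, so report the other preimage -R.
Answer: -\frac{120}{169} + \frac{119}{169} e_{1} e_{3}. Note: both R and -R realise this M (trace \frac{29039}{28561}); the covering map identifies them, and the e_{1} e_{3}-coefficient sign is the tie-breaker.


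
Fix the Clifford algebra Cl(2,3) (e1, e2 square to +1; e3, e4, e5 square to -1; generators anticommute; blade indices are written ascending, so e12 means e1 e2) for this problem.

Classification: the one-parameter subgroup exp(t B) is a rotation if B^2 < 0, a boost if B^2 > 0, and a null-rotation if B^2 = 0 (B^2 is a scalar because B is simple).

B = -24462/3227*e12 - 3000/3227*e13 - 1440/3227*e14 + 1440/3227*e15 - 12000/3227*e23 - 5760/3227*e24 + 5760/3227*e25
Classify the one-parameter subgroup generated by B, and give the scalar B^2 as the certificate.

B^2 term by term: the squares give (-24462/3227)^2*(e12)^2 + (-3000/3227)^2*(e13)^2 + (-1440/3227)^2*(e14)^2 + (1440/3227)^2*(e15)^2 + (-12000/3227)^2*(e23)^2 + (-5760/3227)^2*(e24)^2 + (5760/3227)^2*(e25)^2 = 598389444/10413529*(-1) + 9000000/10413529*(+1) + 2073600/10413529*(+1) + 2073600/10413529*(+1) + 144000000/10413529*(+1) + 33177600/10413529*(+1) + 33177600/10413529*(+1) = -36 (each basis 2-blade squares to minus the product of its generators' squares); cross terms between blades sharing an index anticommute and cancel; the commuting (index-disjoint) pairs give grade-4 terms 2*c*c'*(blade product), which cancel blade by blade — e1234: -34560000/10413529 + 34560000/10413529 = 0; e1235: 34560000/10413529 - 34560000/10413529 = 0; e1245: 16588800/10413529 - 16588800/10413529 = 0 — confirming B is simple. So B^2 = -36.
Answer: rotation, certificate B^2 = -36. Key observation: B^2 = -36 is a conjugation invariant, so its sign decides the class regardless of the surface form of B.


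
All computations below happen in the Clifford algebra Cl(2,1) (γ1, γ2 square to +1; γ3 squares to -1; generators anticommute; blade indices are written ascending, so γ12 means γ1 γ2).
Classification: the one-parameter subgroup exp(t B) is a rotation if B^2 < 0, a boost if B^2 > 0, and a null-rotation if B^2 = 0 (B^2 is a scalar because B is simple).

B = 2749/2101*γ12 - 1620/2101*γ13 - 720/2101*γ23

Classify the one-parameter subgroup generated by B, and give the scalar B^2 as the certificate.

B^2 term by term: the squares give (2749/2101)^2*(γ12)^2 + (-1620/2101)^2*(γ13)^2 + (-720/2101)^2*(γ23)^2 = 7557001/4414201*(-1) + 2624400/4414201*(+1) + 518400/4414201*(+1) = -1 (each basis 2-blade squares to minus the product of its generators' squares); cross terms between blades sharing an index anticommute and cancel. So B^2 = -1.
Answer: rotation, certificate B^2 = -1. The scalar -1 is the complete invariant here: its sign names the subgroup type.


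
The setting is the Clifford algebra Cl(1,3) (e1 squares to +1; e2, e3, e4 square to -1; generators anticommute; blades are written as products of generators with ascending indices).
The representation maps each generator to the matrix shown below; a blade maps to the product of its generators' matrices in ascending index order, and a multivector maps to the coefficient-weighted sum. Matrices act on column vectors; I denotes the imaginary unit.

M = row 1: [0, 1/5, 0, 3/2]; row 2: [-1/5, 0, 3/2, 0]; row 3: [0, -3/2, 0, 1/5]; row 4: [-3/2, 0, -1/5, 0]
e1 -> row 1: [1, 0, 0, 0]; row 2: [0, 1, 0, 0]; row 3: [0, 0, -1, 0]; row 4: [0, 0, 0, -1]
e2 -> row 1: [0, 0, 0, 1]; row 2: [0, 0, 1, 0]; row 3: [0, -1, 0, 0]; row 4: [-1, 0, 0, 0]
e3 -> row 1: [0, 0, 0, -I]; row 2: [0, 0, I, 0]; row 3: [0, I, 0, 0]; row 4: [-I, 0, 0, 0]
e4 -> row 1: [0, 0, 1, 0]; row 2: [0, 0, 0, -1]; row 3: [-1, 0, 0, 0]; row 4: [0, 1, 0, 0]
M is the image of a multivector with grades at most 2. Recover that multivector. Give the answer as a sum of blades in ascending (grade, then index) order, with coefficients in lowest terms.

Method: the blade images are trace-orthogonal — tr(rho(e_A) rho(e_B)^-1) = 4 if A = B and 0 otherwise — and rho(e_A)^-1 = (e_A)^2 * rho(e_A) with (e_A)^2 = +1 or -1, so the coefficient of e_A in the preimage is (e_A)^2 * tr(M rho(e_A))/4.
Nonzero projections over blades of grade <= 2: e2: (e2)^2 = -1, tr(M rho(e2)) = -6, coefficient 3/2; e2 e4: (e2 e4)^2 = -1, tr(M rho(e2 e4)) = -4/5, coefficient 1/5. Every other blade of grade <= 2 projects to 0.
Answer: 3/2*e2 + 1/5*e2 e4


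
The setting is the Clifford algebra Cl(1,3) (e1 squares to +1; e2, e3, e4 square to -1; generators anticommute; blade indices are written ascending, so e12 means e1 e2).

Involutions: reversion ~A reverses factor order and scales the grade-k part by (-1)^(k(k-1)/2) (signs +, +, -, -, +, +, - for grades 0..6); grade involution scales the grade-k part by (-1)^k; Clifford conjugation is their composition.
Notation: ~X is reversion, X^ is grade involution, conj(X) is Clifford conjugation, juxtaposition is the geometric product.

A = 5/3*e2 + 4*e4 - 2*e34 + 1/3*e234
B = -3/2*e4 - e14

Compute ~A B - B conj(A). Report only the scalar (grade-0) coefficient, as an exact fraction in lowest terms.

first term: 6 - 4*e1 + 3*e3 + 2*e13 - 1/2*e23 - 5/2*e24 + 1/3*e123 + 5/3*e124
second term: -6 - 4*e1 - 3*e3 - 2*e13 + 1/2*e23 - 5/2*e24 + 1/3*e123 - 5/3*e124
Answer: 12


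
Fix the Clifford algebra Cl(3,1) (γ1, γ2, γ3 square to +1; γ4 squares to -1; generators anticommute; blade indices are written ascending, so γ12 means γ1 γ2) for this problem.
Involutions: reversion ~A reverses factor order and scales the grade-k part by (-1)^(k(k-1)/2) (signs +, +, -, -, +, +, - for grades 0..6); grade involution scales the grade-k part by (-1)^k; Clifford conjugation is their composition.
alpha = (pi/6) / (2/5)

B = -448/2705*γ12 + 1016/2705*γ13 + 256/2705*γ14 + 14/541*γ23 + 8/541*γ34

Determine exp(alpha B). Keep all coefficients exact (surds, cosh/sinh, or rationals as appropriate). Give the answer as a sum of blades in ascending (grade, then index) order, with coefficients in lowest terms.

B^2 term by term: the squares give (-448/2705)^2*(γ12)^2 + (1016/2705)^2*(γ13)^2 + (256/2705)^2*(γ14)^2 + (14/541)^2*(γ23)^2 + (8/541)^2*(γ34)^2 = 200704/7317025*(-1) + 1032256/7317025*(-1) + 65536/7317025*(+1) + 196/292681*(-1) + 64/292681*(+1) = -4/25 (each basis 2-blade squares to minus the product of its generators' squares); cross terms between blades sharing an index anticommute and cancel; the commuting (index-disjoint) pairs give grade-4 terms 2*c*c'*(blade product), which cancel blade by blade — γ1234: -7168/1463405 + 7168/1463405 = 0 — confirming B is simple. So B^2 = -4/25.
B^2 = -4/25 — B^2 < 0, so the exponential closes trigonometrically: l = 2/5, alpha*l = pi/6, so exp(alpha B) = cos(pi/6) + (sin(pi/6)/(2/5))*B = sqrt(3)/2 + (5/4)*B.
Answer: sqrt(3)/2 - 112/541*γ12 + 254/541*γ13 + 64/541*γ14 + 35/1082*γ23 + 10/541*γ34


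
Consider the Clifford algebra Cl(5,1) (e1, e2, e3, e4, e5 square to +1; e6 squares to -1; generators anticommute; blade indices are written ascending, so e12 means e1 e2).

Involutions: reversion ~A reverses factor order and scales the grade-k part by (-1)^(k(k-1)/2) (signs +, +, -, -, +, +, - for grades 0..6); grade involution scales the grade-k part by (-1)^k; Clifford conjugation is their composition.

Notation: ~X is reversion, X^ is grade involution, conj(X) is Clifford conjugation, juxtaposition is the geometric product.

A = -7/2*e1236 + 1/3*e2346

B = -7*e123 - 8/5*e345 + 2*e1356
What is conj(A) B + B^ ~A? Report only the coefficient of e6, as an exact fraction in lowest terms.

first term: 49/2*e6 - 7*e25 + 7/3*e146 - 8/15*e256 + 2/3*e1245 - 28/5*e12456
second term: 49/2*e6 + 7*e25 - 7/3*e146 + 8/15*e256 + 2/3*e1245 - 28/5*e12456
Answer: 49


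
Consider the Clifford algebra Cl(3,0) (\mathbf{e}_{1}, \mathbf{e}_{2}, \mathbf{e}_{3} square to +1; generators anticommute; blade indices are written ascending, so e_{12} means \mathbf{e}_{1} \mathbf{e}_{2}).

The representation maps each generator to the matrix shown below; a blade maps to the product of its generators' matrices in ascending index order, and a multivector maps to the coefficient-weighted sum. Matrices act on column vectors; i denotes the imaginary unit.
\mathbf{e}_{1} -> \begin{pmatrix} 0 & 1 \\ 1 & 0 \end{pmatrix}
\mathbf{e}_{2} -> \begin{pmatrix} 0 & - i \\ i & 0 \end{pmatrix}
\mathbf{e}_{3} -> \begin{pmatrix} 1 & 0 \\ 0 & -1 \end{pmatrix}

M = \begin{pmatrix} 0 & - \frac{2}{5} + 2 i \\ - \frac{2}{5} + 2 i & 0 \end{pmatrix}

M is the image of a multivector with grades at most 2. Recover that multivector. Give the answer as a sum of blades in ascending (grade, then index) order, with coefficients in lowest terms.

Method: 1, rho(e_{1}), rho(e_{2}), rho(e_{3}) form a trace-orthogonal basis of the 2x2 complex matrices (tr(X Y) = 2 if X = Y, else 0), so M = m0*1 + m1*rho(e_{1}) + m2*rho(e_{2}) + m3*rho(e_{3}) with m0 = tr(M)/2 = 0, m1 = tr(M rho(e_{1}))/2 = - \frac{2}{5} + 2 i, m2 = tr(M rho(e_{2}))/2 = 0, m3 = tr(M rho(e_{3}))/2 = 0.
Multiplying table entries, the bivector images are rho(e_{12}) = i*rho(e_{3}), rho(e_{13}) = -i*rho(e_{2}), rho(e_{23}) = i*rho(e_{1}); with real blade coefficients the real parts of m0..m3 are the coefficients of 1, e_{1}, e_{2}, e_{3} and the imaginary parts give the bivectors (e_{23}: Im m1, e_{13}: -Im m2, e_{12}: Im m3).
Answer: -\frac{2}{5} e_{1} + 2 e_{23}


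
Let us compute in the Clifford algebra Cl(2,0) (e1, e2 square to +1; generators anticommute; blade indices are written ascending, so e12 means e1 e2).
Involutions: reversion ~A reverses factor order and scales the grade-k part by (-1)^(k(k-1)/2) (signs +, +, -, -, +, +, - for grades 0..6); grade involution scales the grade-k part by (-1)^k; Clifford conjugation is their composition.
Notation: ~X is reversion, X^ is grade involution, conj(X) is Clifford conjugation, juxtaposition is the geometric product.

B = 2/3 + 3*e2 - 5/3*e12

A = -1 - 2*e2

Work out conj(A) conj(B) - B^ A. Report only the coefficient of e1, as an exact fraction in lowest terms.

first term: -20/3 - 10/3*e1 + 13/3*e2 - 5/3*e12
second term: 16/3 + 10/3*e1 + 5/3*e2 + 5/3*e12
Answer: -20/3


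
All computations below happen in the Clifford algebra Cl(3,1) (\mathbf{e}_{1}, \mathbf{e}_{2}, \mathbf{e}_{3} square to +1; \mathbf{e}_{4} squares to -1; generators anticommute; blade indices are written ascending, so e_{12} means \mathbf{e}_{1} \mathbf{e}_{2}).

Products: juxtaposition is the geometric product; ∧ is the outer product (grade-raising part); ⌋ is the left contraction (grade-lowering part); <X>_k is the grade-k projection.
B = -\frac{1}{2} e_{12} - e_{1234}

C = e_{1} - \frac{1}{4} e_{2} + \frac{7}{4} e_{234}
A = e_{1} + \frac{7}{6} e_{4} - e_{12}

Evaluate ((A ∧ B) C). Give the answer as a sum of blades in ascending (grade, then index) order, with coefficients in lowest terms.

step 1: -\frac{7}{12} e_{124}
step 2: \frac{49}{48} e_{13} - \frac{7}{48} e_{14} - \frac{7}{12} e_{24}
Answer: \frac{49}{48} e_{13} - \frac{7}{48} e_{14} - \frac{7}{12} e_{24}


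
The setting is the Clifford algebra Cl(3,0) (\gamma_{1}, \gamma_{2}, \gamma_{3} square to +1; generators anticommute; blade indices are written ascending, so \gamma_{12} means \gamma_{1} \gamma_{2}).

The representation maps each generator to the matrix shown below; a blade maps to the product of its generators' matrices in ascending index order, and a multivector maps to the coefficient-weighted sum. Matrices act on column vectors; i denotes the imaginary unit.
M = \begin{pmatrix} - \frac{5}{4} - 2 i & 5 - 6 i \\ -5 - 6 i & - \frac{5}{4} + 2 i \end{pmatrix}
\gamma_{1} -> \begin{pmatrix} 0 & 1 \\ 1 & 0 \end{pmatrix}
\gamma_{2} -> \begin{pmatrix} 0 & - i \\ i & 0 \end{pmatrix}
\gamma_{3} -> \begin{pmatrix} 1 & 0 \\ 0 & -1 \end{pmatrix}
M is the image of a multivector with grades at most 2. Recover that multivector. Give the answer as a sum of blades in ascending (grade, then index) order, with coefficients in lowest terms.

Method: 1, rho(\gamma_{1}), rho(\gamma_{2}), rho(\gamma_{3}) form a trace-orthogonal basis of the 2x2 complex matrices (tr(X Y) = 2 if X = Y, else 0), so M = m0*1 + m1*rho(\gamma_{1}) + m2*rho(\gamma_{2}) + m3*rho(\gamma_{3}) with m0 = tr(M)/2 = - \frac{5}{4}, m1 = tr(M rho(\gamma_{1}))/2 = - 6 i, m2 = tr(M rho(\gamma_{2}))/2 = 5 i, m3 = tr(M rho(\gamma_{3}))/2 = - 2 i.
Multiplying table entries, the bivector images are rho(\gamma_{12}) = i*rho(\gamma_{3}), rho(\gamma_{13}) = -i*rho(\gamma_{2}), rho(\gamma_{23}) = i*rho(\gamma_{1}); with real blade coefficients the real parts of m0..m3 are the coefficients of 1, \gamma_{1}, \gamma_{2}, \gamma_{3} and the imaginary parts give the bivectors (\gamma_{23}: Im m1, \gamma_{13}: -Im m2, \gamma_{12}: Im m3).
Answer: -\frac{5}{4} - 2 \gamma_{12} - 5 \gamma_{13} - 6 \gamma_{23}


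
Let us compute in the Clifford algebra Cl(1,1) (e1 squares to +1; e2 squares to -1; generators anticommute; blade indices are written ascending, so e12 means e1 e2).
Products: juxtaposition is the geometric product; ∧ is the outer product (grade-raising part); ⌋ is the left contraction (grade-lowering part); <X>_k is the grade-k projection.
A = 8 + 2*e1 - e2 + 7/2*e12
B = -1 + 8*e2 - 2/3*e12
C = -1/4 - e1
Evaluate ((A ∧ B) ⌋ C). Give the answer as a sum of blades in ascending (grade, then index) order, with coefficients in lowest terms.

step 1: -8 - 2*e1 + 65*e2 + 43/6*e12
step 2: 4 + 8*e1
Answer: 4 + 8*e1


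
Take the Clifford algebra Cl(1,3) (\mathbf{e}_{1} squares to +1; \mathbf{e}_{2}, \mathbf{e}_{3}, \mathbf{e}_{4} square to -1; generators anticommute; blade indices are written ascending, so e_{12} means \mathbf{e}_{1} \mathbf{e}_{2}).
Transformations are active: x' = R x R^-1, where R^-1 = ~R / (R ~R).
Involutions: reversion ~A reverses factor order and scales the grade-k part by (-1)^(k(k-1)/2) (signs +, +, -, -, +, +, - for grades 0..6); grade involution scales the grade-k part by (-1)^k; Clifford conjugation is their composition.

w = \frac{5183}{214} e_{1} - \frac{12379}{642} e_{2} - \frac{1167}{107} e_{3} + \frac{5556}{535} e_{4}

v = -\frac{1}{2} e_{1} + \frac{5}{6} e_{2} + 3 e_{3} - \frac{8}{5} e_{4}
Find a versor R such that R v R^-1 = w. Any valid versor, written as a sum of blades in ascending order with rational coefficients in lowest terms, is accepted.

Since q(v) = q(w) = -\frac{2701}{225}, the sum R = v + w = \frac{2538}{107} e_{1} - \frac{1974}{107} e_{2} - \frac{846}{107} e_{3} + \frac{940}{107} e_{4} does the job whenever invertible.
Answer: \frac{2538}{107} e_{1} - \frac{1974}{107} e_{2} - \frac{846}{107} e_{3} + \frac{940}{107} e_{4}


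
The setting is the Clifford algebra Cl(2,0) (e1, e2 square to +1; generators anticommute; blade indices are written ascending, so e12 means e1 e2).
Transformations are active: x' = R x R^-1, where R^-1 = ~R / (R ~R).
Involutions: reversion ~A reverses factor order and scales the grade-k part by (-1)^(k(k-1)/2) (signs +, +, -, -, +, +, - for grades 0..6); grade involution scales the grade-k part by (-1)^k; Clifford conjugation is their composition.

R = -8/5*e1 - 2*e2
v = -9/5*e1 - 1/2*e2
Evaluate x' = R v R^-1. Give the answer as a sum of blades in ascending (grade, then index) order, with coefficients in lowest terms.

~R = -8/5*e1 - 2*e2, and R ~R = 164/25, so R^-1 = ~R / (164/25).
R v = 97/25 - 14/5*e12
Answer: -19/205*e1 - 153/82*e2


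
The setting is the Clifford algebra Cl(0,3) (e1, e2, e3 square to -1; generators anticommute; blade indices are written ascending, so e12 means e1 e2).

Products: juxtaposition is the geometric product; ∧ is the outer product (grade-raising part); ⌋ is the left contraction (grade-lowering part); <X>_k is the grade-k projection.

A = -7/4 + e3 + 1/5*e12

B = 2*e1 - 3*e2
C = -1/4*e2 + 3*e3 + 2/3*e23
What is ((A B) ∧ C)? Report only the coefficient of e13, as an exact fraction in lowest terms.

step 1: -29/10*e1 + 113/20*e2 - 2*e13 + 3*e23
step 2: 29/40*e12 - 87/10*e13 + 339/20*e23 - 73/30*e123
Answer: -87/10


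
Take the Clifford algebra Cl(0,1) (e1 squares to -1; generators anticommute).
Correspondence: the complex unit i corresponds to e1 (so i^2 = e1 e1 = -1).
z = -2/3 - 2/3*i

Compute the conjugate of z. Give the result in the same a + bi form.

In blades: z = -2/3 - 2/3*e1.
Conjugation here is Clifford conjugation: the scalar is fixed and the grade-1 and grade-2 blades all flip sign, giving -2/3 + 2/3*e1; translating back:
Answer: -2/3 + 2/3*i


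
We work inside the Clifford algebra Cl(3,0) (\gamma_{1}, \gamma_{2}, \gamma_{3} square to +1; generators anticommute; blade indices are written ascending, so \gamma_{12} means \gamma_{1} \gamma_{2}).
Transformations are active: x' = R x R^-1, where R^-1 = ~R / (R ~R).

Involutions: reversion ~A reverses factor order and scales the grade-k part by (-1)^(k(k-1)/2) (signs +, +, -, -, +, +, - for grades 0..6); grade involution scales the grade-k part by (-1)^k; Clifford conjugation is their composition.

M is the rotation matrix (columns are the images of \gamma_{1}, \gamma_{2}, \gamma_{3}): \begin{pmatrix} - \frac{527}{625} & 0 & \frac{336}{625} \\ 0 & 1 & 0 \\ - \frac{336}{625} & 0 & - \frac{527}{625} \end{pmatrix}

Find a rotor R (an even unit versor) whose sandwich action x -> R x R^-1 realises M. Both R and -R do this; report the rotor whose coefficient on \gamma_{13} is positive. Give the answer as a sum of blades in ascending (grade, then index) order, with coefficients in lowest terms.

Method: write R = a + b12*\gamma_{12} + b13*\gamma_{13} + b23*\gamma_{23} with a^2 + b12^2 + b13^2 + b23^2 = 1 (so R^-1 = ~R). Expanding the columns R e_j ~R gives tr M = 4a^2 - 1 and, from the antisymmetric part, M21 - M12 = -4a*b12, M13 - M31 = 4a*b13, M32 - M23 = -4a*b23.
Here tr M = -\frac{429}{625}, so a^2 = (1 + tr M)/4 = \frac{49}{625} and a = ±\frac{7}{25}. Taking a = \frac{7}{25}: M21 - M12 = 0, M13 - M31 = \frac{672}{625}, M32 - M23 = 0, giving b12 = 0, b13 = \frac{24}{25}, b23 = 0, i.e. R = \frac{7}{25} + \frac{24}{25} \gamma_{13}.
Its \gamma_{13} coefficient is already positive.
Answer: \frac{7}{25} + \frac{24}{25} \gamma_{13}. Key observation: the double cover Spin(3) -> SO(3) sends R and -R to the same matrix (trace -\frac{429}{625} here), so the stated sign of the \gamma_{13} coefficient is what selects one sheet.


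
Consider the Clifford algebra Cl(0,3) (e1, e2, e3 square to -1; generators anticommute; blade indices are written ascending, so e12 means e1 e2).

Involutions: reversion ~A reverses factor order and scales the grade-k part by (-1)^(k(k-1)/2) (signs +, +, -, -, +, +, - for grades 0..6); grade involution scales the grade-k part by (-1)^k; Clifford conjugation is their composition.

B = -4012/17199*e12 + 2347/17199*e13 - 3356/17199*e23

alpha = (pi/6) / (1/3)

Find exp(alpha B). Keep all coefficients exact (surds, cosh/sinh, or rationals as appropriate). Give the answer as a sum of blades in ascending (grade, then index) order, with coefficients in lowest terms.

B^2 term by term: the squares give (-4012/17199)^2*(e12)^2 + (2347/17199)^2*(e13)^2 + (-3356/17199)^2*(e23)^2 = 16096144/295805601*(-1) + 5508409/295805601*(-1) + 11262736/295805601*(-1) = -1/9 (each basis 2-blade squares to minus the product of its generators' squares); cross terms between blades sharing an index anticommute and cancel. So B^2 = -1/9.
B^2 = -1/9 — circular case — the even/odd split gives cos and sin: l = 1/3, alpha*l = pi/6, so exp(alpha B) = cos(pi/6) + (sin(pi/6)/(1/3))*B = sqrt(3)/2 + (3/2)*B.
Answer: sqrt(3)/2 - 2006/5733*e12 + 2347/11466*e13 - 1678/5733*e23


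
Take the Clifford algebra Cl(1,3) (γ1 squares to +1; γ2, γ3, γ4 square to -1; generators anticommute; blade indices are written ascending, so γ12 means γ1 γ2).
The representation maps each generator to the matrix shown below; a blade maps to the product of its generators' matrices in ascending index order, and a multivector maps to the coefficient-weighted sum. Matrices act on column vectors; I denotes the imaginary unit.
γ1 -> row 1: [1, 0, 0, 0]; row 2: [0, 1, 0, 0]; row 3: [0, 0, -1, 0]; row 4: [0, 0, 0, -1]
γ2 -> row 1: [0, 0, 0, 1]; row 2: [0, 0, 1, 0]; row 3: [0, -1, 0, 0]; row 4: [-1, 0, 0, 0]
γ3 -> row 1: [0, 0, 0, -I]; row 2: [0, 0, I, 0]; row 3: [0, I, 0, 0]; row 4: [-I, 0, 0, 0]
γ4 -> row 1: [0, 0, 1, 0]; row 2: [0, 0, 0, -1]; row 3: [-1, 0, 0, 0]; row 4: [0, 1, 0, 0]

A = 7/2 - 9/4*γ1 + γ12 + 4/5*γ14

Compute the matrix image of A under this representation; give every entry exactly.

Bivector images (products of the table entries): rho(γ12) = rho(γ1)rho(γ2) = row 1: [0, 0, 0, 1]; row 2: [0, 0, 1, 0]; row 3: [0, 1, 0, 0]; row 4: [1, 0, 0, 0]; rho(γ14) = rho(γ1)rho(γ4) = row 1: [0, 0, 1, 0]; row 2: [0, 0, 0, -1]; row 3: [1, 0, 0, 0]; row 4: [0, -1, 0, 0].
M = (7/2)*1 + (-9/4)*rho(γ1) + (1)*rho(γ12) + (4/5)*rho(γ14), summed entrywise (1 is the identity matrix):
Answer: row 1: [5/4, 0, 4/5, 1]; row 2: [0, 5/4, 1, -4/5]; row 3: [4/5, 1, 23/4, 0]; row 4: [1, -4/5, 0, 23/4]


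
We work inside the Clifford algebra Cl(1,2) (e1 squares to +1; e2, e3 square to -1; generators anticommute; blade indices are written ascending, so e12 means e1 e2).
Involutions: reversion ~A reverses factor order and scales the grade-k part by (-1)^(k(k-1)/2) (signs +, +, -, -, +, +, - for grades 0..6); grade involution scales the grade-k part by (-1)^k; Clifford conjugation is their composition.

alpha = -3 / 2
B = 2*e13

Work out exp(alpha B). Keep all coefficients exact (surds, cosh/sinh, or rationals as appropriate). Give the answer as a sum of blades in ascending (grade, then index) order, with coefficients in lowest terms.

B^2 = (2)^2*(e13)^2 = 4*(+1) = 4 (a basis 2-blade squares to minus the product of its generators' squares).
B^2 = 4 — a positive square means the series sums to a boost: l = 2, alpha*l = -3, so exp(alpha B) = cosh(-3) + (sinh(-3)/2)*B = cosh(3) + (-sinh(3)/2)*B.
Answer: cosh(3) - sinh(3)*e13


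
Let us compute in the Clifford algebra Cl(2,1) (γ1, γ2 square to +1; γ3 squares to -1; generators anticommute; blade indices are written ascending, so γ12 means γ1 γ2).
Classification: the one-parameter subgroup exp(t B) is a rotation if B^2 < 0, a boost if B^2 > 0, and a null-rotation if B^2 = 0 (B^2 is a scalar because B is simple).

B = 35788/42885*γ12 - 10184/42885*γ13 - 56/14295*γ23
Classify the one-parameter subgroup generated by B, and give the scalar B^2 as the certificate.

B^2 term by term: the squares give (35788/42885)^2*(γ12)^2 + (-10184/42885)^2*(γ13)^2 + (-56/14295)^2*(γ23)^2 = 1280780944/1839123225*(-1) + 103713856/1839123225*(+1) + 3136/204347025*(+1) = -16/25 (each basis 2-blade squares to minus the product of its generators' squares); cross terms between blades sharing an index anticommute and cancel. So B^2 = -16/25.
Answer: rotation, certificate B^2 = -16/25. Why this suffices: the scalar -16/25 survives any versor conjugation, so its sign alone determines the class however B is presented.
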